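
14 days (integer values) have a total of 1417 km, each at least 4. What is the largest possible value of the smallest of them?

If every one of the 14 were at least 102, the total would be at least 14 × 102 = 1428 > 1417.
Equality holds with 11 values of 101 and 3 values of 102.

101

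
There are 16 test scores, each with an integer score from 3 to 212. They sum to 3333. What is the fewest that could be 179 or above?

Each value short of 179 is at most 178, costing at least 212 − 178 = 34 against the maximum total of 3392.
We can afford to lose at most 3392 − 3333 = 59, so at most ⌊59/34⌋ = 1 fall short, and at least 15 are ≥ 179.
Exactly 15 works: 15 values at 212 and 1 at 178 total 3358; lower one of the high values by 25 (still ≥ 179) to hit 3333.

15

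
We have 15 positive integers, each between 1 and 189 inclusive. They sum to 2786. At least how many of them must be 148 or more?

If only k of them are at least 148, the other 15 − k are at most 147, so the total is at most k·189 + (15 − k)·147.
This must reach 2786, so k·189 + (15 − k)·147 ≥ 2786, giving k ≥ 14.
Exactly 14 works: 14 values at 189 and 1 at 147 total 2793; lower one of the high values by 7 (still ≥ 148) to hit 2786.

14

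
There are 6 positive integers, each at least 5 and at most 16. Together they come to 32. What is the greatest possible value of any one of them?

7

Maximizing one value means minimizing the remaining 5.
The other 5 contribute at least 5 × 5 = 25, leaving at most 32 − 25 = 7.
Since 7 ≤ 16, this is achievable: one at 7 and 5 at 5.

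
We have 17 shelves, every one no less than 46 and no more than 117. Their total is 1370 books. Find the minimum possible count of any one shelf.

To make one shelf as small as possible, make the other 16 as large as possible.
The other 16 can take up 16 × 117 = 1872 ≥ 1370 − 46, so one shelf can sit at its floor of 46.
Achievable: one at 46 and the other 16 totalling 1324, which fits since 16 × 46 ≤ 1324 ≤ 16 × 117.

46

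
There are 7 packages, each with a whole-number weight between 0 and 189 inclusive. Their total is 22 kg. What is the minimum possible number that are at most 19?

6

If only k of them are at most 19, the other 7 − k are at least 20, so the total is at least (7 − k)·20 + k·0.
This is ≤ 22, so (7 − k)·20 + 0k ≤ 22, which gives k ≥ 6.
Exactly 6 works: 6 values at 0 and 1 at 20 total 20; raise one of the low values by 2 (still ≤ 19) to hit 22.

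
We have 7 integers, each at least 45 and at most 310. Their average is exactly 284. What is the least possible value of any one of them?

128

Minimizing one value means maximizing the remaining 6.
The total is 7 × 284 = 1988.
The other 6 contribute at most 6 × 310 = 1860, leaving at least 1988 − 1860 = 128.
Since 128 ≥ 45, this is achievable: one at 128 and 6 at 310.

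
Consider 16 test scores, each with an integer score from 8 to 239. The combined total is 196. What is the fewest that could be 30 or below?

Let j be the number exceeding 30. Then the total is ≥ 31·j + 8·(16 − j) = 128 + 23j.
So 23j ≤ 68 and j ≤ 2; hence at least 16 − 2 = 14 are ≤ 30.
Exactly 14 works: 14 values at 8 and 2 at 31 total 174; raise one of the low values by 22 (still ≤ 30) to hit 196.

14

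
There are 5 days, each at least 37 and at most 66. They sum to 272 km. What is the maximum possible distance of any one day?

66

To make one day as large as possible, make the other 4 as small as possible.
The other 4 contribute at least 4 × 37 = 148, leaving at most 272 − 148 = 124.
But each day is capped at 66, so the maximum is 66.
Achievable: one at 66 and the other 4 totalling 206, which fits since 4 × 37 ≤ 206 ≤ 4 × 66.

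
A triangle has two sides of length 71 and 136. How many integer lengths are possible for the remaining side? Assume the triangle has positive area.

141

The triangle inequality gives |71 − 136| < c < 71 + 136, i.e. 65 < c < 207.
So c can be any integer from 66 to 206: 141 values.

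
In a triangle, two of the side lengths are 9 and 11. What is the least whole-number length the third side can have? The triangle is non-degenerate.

The third side must exceed |9 − 11| = 2.
The smallest integer above 2 is 3.

3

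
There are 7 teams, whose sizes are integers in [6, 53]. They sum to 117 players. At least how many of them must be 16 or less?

1

Let j be the number exceeding 16. Then the total is ≥ 17·j + 6·(7 − j) = 42 + 11j.
So 11j ≤ 75 and j ≤ 6; hence at least 7 − 6 = 1 are ≤ 16.
Exactly 1 works: 1 value at 6 and 6 at 17 total 108; raise one of the low values by 9 (still ≤ 16) to hit 117.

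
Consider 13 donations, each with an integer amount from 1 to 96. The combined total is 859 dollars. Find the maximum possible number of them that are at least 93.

If k of the values are ≥ 93, the total is ≥ 93k + 1(13 − k).
Setting 93k + 1(13 − k) ≤ 859 gives 92k ≤ 846, so k ≤ 9.
k = 9 is achieved by 9 values at 93 and 4 at 1, total 841; add 18 to one value (staying below 93) to reach 859.

9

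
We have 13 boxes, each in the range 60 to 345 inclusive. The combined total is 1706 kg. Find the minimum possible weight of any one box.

Minimizing one value means maximizing the remaining 12.
The other 12 can take up 12 × 345 = 4140 ≥ 1706 − 60, so one box can sit at its floor of 60.
Achievable: one at 60 and the other 12 totalling 1646, which fits since 12 × 60 ≤ 1646 ≤ 12 × 345.

60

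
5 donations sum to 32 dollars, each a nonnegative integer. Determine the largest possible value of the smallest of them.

6

The average is 32/5 < 7, so some value is ≤ 6.
Taking 3 copies of 6 and 2 copies of 7 gives exactly 32, so 6 is attained.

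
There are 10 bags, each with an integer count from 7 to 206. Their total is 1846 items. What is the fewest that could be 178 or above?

If only k of them are at least 178, the other 10 − k are at most 177, so the total is at most k·206 + (10 − k)·177.
This must reach 1846, so k·206 + (10 − k)·177 ≥ 1846, giving k ≥ 3.
Exactly 3 works: 3 values at 206 and 7 at 177 total 1857; lower one of the high values by 11 (still ≥ 178) to hit 1846.

3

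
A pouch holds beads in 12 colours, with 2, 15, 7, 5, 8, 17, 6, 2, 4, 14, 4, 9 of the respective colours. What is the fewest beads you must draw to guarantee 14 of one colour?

87

In the worst case you take as many as possible of each colour without reaching 14: 2 + 13 + 7 + 5 + 8 + 13 + 6 + 2 + 4 + 13 + 4 + 9 = 86.
The next one must give 14 of some colour, so 86 + 1 = 87.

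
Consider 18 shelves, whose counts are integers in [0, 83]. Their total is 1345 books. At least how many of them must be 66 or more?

10

Suppose at most 18 − j of them reach 66; then j values are ≤ 65 and the rest ≤ 83.
The total is then ≤ 65·j + 83·(18 − j) = 1494 − 18j. For this to be ≥ 1345 we need j ≤ 8, so at least 18 − 8 = 10 must reach 66.
Exactly 10 works: 10 values at 83 and 8 at 65 total 1350; lower one of the high values by 5 (still ≥ 66) to hit 1345.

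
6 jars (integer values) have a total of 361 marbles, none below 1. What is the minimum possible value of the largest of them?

61

If every one of the 6 were at most 60, the total would be at most 6 × 60 = 360 < 361.
Achievable: 1 of them at 61 and 5 at 60 total 361.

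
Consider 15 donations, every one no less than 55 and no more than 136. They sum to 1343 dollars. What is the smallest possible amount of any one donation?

55

Minimizing one value means maximizing the remaining 14.
The other 14 can take up 14 × 136 = 1904 ≥ 1343 − 55, so one donation can sit at its floor of 55.
Achievable: one at 55 and the other 14 totalling 1288, which fits since 14 × 55 ≤ 1288 ≤ 14 × 136.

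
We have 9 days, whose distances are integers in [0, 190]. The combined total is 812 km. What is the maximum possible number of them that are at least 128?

6

Suppose k of them are at least 128. Those contribute at least 128 each and the other 9 − k at least 0 each.
So the total is at least 128k + 0(9 − k) = 0 + 128k. This must be ≤ 812, giving k ≤ 6.
k = 6 is achieved by 6 values at 128 and 3 at 0, total 768; add 44 to one value (staying below 128) to reach 812.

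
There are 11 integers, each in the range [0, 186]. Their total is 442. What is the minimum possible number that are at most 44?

If only k of them are at most 44, the other 11 − k are at least 45, so the total is at least (11 − k)·45 + k·0.
This is ≤ 442, so (11 − k)·45 + 0k ≤ 442, which gives k ≥ 2.
Exactly 2 works: 2 values at 0 and 9 at 45 total 405; raise one of the low values by 37 (still ≤ 44) to hit 442.

2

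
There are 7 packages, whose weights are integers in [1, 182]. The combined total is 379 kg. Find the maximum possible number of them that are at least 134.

With k values at 134 or above and the rest at least 1, the sum is at least 7 + 133k.
Since the sum is 379, we need 133k ≤ 372, i.e. k ≤ 2.
k = 2 is achieved by 2 values at 134 and 5 at 1, total 273; add 106 to one value (staying below 134) to reach 379.

2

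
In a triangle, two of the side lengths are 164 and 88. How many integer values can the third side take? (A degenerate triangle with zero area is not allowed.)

The triangle inequality gives |164 − 88| < c < 164 + 88, i.e. 76 < c < 252.
So c can be any integer from 77 to 251: 175 values.

175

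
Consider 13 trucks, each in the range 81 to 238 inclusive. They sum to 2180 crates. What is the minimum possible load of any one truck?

To make one truck as small as possible, make the other 12 as large as possible.
The other 12 can take up 12 × 238 = 2856 ≥ 2180 − 81, so one truck can sit at its floor of 81.
Achievable: one at 81 and the other 12 totalling 2099, which fits since 12 × 81 ≤ 2099 ≤ 12 × 238.

81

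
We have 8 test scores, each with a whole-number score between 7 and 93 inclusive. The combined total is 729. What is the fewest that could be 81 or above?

7

Suppose at most 8 − j of them reach 81; then j values are ≤ 80 and the rest ≤ 93.
The total is then ≤ 80·j + 93·(8 − j) = 744 − 13j. For this to be ≥ 729 we need j ≤ 1, so at least 8 − 1 = 7 must reach 81.
Exactly 7 works: 7 values at 93 and 1 at 80 total 731; lower one of the high values by 2 (still ≥ 81) to hit 729.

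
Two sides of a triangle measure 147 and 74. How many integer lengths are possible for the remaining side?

147

The triangle inequality gives |147 − 74| < c < 147 + 74, i.e. 73 < c < 221.
So c can be any integer from 74 to 220: 147 values.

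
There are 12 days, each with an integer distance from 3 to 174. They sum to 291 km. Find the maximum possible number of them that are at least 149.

If k of the values are ≥ 149, the total is ≥ 149k + 3(12 − k).
Setting 149k + 3(12 − k) ≤ 291 gives 146k ≤ 255, so k ≤ 1.
k = 1 is achieved by 1 value at 149 and 11 at 3, total 182; add 109 to one value (staying below 149) to reach 291.

1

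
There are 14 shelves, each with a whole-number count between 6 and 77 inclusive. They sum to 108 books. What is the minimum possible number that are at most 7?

Let j be the number exceeding 7. Then the total is ≥ 8·j + 6·(14 − j) = 84 + 2j.
So 2j ≤ 24 and j ≤ 12; hence at least 14 − 12 = 2 are ≤ 7.
Exactly 2 works: 2 values at 6 and 12 at 8 total 108.

2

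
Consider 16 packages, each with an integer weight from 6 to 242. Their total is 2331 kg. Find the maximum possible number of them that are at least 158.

14

Suppose k of them are at least 158. Those contribute at least 158 each and the other 16 − k at least 6 each.
So the total is at least 158k + 6(16 − k) = 96 + 152k. This must be ≤ 2331, giving k ≤ 14.
k = 14 is achieved by 14 values at 158 and 2 at 6, total 2224; add 107 to one value (staying below 158) to reach 2331.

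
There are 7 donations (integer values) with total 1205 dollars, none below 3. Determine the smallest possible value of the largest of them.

Some value must be at least ⌈1205/7⌉ = 173, since 7 × 172 = 1204 < 1205.
Equality holds with 1 value of 173 and 6 values of 172.

173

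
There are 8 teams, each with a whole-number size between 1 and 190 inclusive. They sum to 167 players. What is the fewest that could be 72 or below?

Each value above 72 is at least 73, contributing at least 73 − 1 = 72 above the floor 1.
The sum exceeds the floor total 8 by 159, so at most ⌊159/72⌋ = 2 exceed 72, and at least 6 are ≤ 72.
Exactly 6 works: 6 values at 1 and 2 at 73 total 152; raise one of the low values by 15 (still ≤ 72) to hit 167.

6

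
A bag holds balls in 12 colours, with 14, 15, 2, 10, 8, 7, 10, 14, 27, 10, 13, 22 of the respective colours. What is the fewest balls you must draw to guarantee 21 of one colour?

In the worst case you take as many as possible of each colour without reaching 21: 14 + 15 + 2 + 10 + 8 + 7 + 10 + 14 + 20 + 10 + 13 + 20 = 143.
The next one must give 21 of some colour, so 143 + 1 = 144.

144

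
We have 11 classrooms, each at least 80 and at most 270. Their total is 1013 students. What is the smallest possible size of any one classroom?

To make one classroom as small as possible, make the other 10 as large as possible.
The other 10 can take up 10 × 270 = 2700 ≥ 1013 − 80, so one classroom can sit at its floor of 80.
Achievable: one at 80 and the other 10 totalling 933, which fits since 10 × 80 ≤ 933 ≤ 10 × 270.

80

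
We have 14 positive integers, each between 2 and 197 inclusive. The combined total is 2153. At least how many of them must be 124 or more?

Each value short of 124 is at most 123, costing at least 197 − 123 = 74 against the maximum total of 2758.
We can afford to lose at most 2758 − 2153 = 605, so at most ⌊605/74⌋ = 8 fall short, and at least 6 are ≥ 124.
Exactly 6 works: 6 values at 197 and 8 at 123 total 2166; lower one of the high values by 13 (still ≥ 124) to hit 2153.

6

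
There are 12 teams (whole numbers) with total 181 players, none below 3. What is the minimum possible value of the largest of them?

The average is 181/12 > 15, so not all 12 can be 15 or less; the largest is ≥ 16.
Equality holds with 1 value of 16 and 11 values of 15.

16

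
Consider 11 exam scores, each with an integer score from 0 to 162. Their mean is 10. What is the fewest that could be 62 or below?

The total is 11 × 10 = 110.
Let j be the number exceeding 62. Then the total is ≥ 63·j + 0·(11 − j) = 0 + 63j.
So 63j ≤ 110 and j ≤ 1; hence at least 11 − 1 = 10 are ≤ 62.
Exactly 10 works: 10 values at 0 and 1 at 63 total 63; raise one of the low values by 47 (still ≤ 62) to hit 110.

10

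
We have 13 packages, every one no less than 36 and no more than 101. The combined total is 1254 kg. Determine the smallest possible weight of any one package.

42

Minimizing one value means maximizing the remaining 12.
The other 12 contribute at most 12 × 101 = 1212, leaving at least 1254 − 1212 = 42.
Since 42 ≥ 36, this is achievable: one at 42 and 12 at 101.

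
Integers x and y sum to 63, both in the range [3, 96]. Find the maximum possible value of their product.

992

With x + y fixed, xy peaks when the two are closest together.
Taking x = 31 and y = 32 (both in [3, 96]) gives xy = 992.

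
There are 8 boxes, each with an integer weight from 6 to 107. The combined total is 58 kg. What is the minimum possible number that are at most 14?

If only k of them are at most 14, the other 8 − k are at least 15, so the total is at least (8 − k)·15 + k·6.
This is ≤ 58, so (8 − k)·15 + 6k ≤ 58, which gives k ≥ 7.
Exactly 7 works: 7 values at 6 and 1 at 15 total 57; raise one of the low values by 1 (still ≤ 14) to hit 58.

7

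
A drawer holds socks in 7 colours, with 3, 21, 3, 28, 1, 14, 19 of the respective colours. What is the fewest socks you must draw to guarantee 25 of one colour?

86

In the worst case you take as many as possible of each colour without reaching 25: 3 + 21 + 3 + 24 + 1 + 14 + 19 = 85.
The next one must give 25 of some colour, so 85 + 1 = 86.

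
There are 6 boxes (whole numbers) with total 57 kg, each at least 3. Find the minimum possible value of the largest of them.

If every one of the 6 were at most 9, the total would be at most 6 × 9 = 54 < 57.
Taking 3 copies of 9 and 3 copies of 10 gives exactly 57, so 10 is attained.

10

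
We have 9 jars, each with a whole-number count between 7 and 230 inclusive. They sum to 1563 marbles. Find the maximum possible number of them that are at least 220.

7

Suppose k of them are at least 220. Those contribute at least 220 each and the other 9 − k at least 7 each.
So the total is at least 220k + 7(9 − k) = 63 + 213k. This must be ≤ 1563, giving k ≤ 7.
k = 7 is achieved by 7 values at 220 and 2 at 7, total 1554; add 9 to one value (staying below 220) to reach 1563.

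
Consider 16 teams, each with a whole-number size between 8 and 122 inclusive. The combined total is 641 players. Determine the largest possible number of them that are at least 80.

With k values at 80 or above and the rest at least 8, the sum is at least 128 + 72k.
Since the sum is 641, we need 72k ≤ 513, i.e. k ≤ 7.
k = 7 is achieved by 7 values at 80 and 9 at 8, total 632; add 9 to one value (staying below 80) to reach 641.

7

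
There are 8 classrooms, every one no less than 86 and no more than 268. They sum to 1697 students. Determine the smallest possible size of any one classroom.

To make one classroom as small as possible, make the other 7 as large as possible.
The other 7 can take up 7 × 268 = 1876 ≥ 1697 − 86, so one classroom can sit at its floor of 86.
Achievable: one at 86 and the other 7 totalling 1611, which fits since 7 × 86 ≤ 1611 ≤ 7 × 268.

86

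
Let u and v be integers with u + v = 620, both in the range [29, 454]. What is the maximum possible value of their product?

uv = u(620 − u) is maximized when u is as near 620/2 as the bounds allow.
Taking u = 310 and v = 310 (both in [29, 454]) gives uv = 96100.

96100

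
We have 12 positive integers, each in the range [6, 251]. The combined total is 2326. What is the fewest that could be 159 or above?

If only k of them are at least 159, the other 12 − k are at most 158, so the total is at most k·251 + (12 − k)·158.
This must reach 2326, so k·251 + (12 − k)·158 ≥ 2326, giving k ≥ 5.
Exactly 5 works: 5 values at 251 and 7 at 158 total 2361; lower one of the high values by 35 (still ≥ 159) to hit 2326.

5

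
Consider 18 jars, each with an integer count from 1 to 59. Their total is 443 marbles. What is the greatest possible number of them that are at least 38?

11

With k values at 38 or above and the rest at least 1, the sum is at least 18 + 37k.
Since the sum is 443, we need 37k ≤ 425, i.e. k ≤ 11.
k = 11 is achieved by 11 values at 38 and 7 at 1, total 425; add 18 to one value (staying below 38) to reach 443.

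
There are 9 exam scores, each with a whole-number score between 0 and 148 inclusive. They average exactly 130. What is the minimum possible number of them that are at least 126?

The total is 9 × 130 = 1170.
If only k of them are at least 126, the other 9 − k are at most 125, so the total is at most k·148 + (9 − k)·125.
This must reach 1170, so k·148 + (9 − k)·125 ≥ 1170, giving k ≥ 2.
Exactly 2 works: 2 values at 148 and 7 at 125 total 1171; lower one of the high values by 1 (still ≥ 126) to hit 1170.

2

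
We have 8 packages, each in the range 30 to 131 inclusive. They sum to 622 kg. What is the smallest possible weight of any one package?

Minimizing one value means maximizing the remaining 7.
The other 7 can take up 7 × 131 = 917 ≥ 622 − 30, so one package can sit at its floor of 30.
Achievable: one at 30 and the other 7 totalling 592, which fits since 7 × 30 ≤ 592 ≤ 7 × 131.

30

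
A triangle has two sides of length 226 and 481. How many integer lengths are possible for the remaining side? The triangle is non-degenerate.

The triangle inequality gives |226 − 481| < c < 226 + 481, i.e. 255 < c < 707.
So c can be any integer from 256 to 706: 451 values.

451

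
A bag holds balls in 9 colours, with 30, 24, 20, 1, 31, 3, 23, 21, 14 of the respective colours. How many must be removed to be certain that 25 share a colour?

In the worst case you take as many as possible of each colour without reaching 25: 24 + 24 + 20 + 1 + 24 + 3 + 23 + 21 + 14 = 154.
The next one must give 25 of some colour, so 154 + 1 = 155.

155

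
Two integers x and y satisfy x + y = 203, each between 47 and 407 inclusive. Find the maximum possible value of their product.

For a fixed sum, the product xy is largest when x and y are as close as possible.
Taking x = 101 and y = 102 (both in [47, 407]) gives xy = 10302.

10302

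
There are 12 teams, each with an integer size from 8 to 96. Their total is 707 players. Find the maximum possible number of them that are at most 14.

5

Suppose k of them are at most 14. Those contribute at most 14 each and the rest at most 96 each.
So the total is at most 14k + 96(12 − k) = 1152 − 82k. This must still be ≥ 707, so k ≤ 5.
k = 5 is achieved by 5 values at 14 and 7 at 96, total 742; lower one of the 96's by 35 (still > 14) to reach 707.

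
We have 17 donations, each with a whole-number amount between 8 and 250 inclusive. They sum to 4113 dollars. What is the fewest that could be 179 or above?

16

If only k of them are at least 179, the other 17 − k are at most 178, so the total is at most k·250 + (17 − k)·178.
This must reach 4113, so k·250 + (17 − k)·178 ≥ 4113, giving k ≥ 16.
Exactly 16 works: 16 values at 250 and 1 at 178 total 4178; lower one of the high values by 65 (still ≥ 179) to hit 4113.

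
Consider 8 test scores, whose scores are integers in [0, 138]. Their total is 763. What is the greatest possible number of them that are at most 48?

3

Each value at 48 or below falls at least 138 − 48 = 90 short of the ceiling 138.
The ceiling total is 8 × 138 = 1104, and we need 763, so at most ⌊(1104 − 763)/90⌋ = 3 can be that low.
k = 3 is achieved by 3 values at 48 and 5 at 138, total 834; lower one of the 138's by 71 (still > 48) to reach 763.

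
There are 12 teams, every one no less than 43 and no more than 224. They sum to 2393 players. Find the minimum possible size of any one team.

43

To make one team as small as possible, make the other 11 as large as possible.
The other 11 can take up 11 × 224 = 2464 ≥ 2393 − 43, so one team can sit at its floor of 43.
Achievable: one at 43 and the other 11 totalling 2350, which fits since 11 × 43 ≤ 2350 ≤ 11 × 224.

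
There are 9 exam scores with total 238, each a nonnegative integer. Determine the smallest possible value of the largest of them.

The average is 238/9 > 26, so not all 9 can be 26 or less; the largest is ≥ 27.
Achievable: 4 of them at 27 and 5 at 26 total 238.

27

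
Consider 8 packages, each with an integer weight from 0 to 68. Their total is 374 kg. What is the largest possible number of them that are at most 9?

2

Suppose k of them are at most 9. Those contribute at most 9 each and the rest at most 68 each.
So the total is at most 9k + 68(8 − k) = 544 − 59k. This must still be ≥ 374, so k ≤ 2.
k = 2 is achieved by 2 values at 9 and 6 at 68, total 426; lower one of the 68's by 52 (still > 9) to reach 374.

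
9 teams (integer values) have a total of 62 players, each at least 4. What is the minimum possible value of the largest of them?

7

The average is 62/9 > 6, so not all 9 can be 6 or less; the largest is ≥ 7.
Taking 1 copy of 6 and 8 copies of 7 gives exactly 62, so 7 is attained.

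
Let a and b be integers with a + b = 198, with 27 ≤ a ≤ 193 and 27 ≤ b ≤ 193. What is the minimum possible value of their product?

For a fixed sum, ab is smallest when a and b are as far apart as possible.
At the endpoint a = 27, b = 198 − 27 = 171, so ab = 27 × 171 = 4617.

4617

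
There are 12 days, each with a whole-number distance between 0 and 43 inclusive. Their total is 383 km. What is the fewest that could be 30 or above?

If only k of them are at least 30, the other 12 − k are at most 29, so the total is at most k·43 + (12 − k)·29.
This must reach 383, so k·43 + (12 − k)·29 ≥ 383, giving k ≥ 3.
Exactly 3 works: 3 values at 43 and 9 at 29 total 390; lower one of the high values by 7 (still ≥ 30) to hit 383.

3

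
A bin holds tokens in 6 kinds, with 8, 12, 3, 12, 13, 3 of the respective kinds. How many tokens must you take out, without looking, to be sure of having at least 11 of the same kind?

In the worst case you take as many as possible of each kind without reaching 11: 8 + 10 + 3 + 10 + 10 + 3 = 44.
The next one must give 11 of some kind, so 44 + 1 = 45.

45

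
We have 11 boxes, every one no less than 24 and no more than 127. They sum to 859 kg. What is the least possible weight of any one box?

24

Minimizing one value means maximizing the remaining 10.
The other 10 can take up 10 × 127 = 1270 ≥ 859 − 24, so one box can sit at its floor of 24.
Achievable: one at 24 and the other 10 totalling 835, which fits since 10 × 24 ≤ 835 ≤ 10 × 127.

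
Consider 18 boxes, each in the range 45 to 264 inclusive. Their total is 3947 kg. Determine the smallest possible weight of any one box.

45

Minimizing one value means maximizing the remaining 17.
The other 17 can take up 17 × 264 = 4488 ≥ 3947 − 45, so one box can sit at its floor of 45.
Achievable: one at 45 and the other 17 totalling 3902, which fits since 17 × 45 ≤ 3902 ≤ 17 × 264.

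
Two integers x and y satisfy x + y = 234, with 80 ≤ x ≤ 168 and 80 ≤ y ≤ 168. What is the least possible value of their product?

12320

Since x + y is fixed, pushing one of them to its bound minimizes the product.
At the endpoint x = 80, y = 234 − 80 = 154, so xy = 80 × 154 = 12320.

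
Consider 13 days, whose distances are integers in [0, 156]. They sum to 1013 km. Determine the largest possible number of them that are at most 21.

Each value at 21 or below falls at least 156 − 21 = 135 short of the ceiling 156.
The ceiling total is 13 × 156 = 2028, and we need 1013, so at most ⌊(2028 − 1013)/135⌋ = 7 can be that low.
k = 7 is achieved by 7 values at 21 and 6 at 156, total 1083; lower one of the 156's by 70 (still > 21) to reach 1013.

7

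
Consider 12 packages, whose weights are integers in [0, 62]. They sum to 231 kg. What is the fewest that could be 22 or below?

2

Let j be the number exceeding 22. Then the total is ≥ 23·j + 0·(12 − j) = 0 + 23j.
So 23j ≤ 231 and j ≤ 10; hence at least 12 − 10 = 2 are ≤ 22.
Exactly 2 works: 2 values at 0 and 10 at 23 total 230; raise one of the low values by 1 (still ≤ 22) to hit 231.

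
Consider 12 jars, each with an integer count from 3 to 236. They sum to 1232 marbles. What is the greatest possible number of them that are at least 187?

6

If k of the values are ≥ 187, the total is ≥ 187k + 3(12 − k).
Setting 187k + 3(12 − k) ≤ 1232 gives 184k ≤ 1196, so k ≤ 6.
k = 6 is achieved by 6 values at 187 and 6 at 3, total 1140; add 92 to one value (staying below 187) to reach 1232.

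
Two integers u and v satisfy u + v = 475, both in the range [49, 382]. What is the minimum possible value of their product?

35526

For a fixed sum, uv is smallest when u and v are as far apart as possible.
The extreme feasible split is u = 93, v = 382, giving uv = 35526.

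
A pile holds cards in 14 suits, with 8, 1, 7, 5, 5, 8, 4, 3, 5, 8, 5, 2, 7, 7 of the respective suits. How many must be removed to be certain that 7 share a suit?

In the worst case you take as many as possible of each suit without reaching 7: 6 + 1 + 6 + 5 + 5 + 6 + 4 + 3 + 5 + 6 + 5 + 2 + 6 + 6 = 66.
The next one must give 7 of some suit, so 66 + 1 = 67.

67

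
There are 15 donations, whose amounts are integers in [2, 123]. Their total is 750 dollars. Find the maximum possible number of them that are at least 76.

9

Suppose k of them are at least 76. Those contribute at least 76 each and the other 15 − k at least 2 each.
So the total is at least 76k + 2(15 − k) = 30 + 74k. This must be ≤ 750, giving k ≤ 9.
k = 9 is achieved by 9 values at 76 and 6 at 2, total 696; add 54 to one value (staying below 76) to reach 750.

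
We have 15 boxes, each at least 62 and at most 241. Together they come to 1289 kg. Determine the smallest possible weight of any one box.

To make one box as small as possible, make the other 14 as large as possible.
The other 14 can take up 14 × 241 = 3374 ≥ 1289 − 62, so one box can sit at its floor of 62.
Achievable: one at 62 and the other 14 totalling 1227, which fits since 14 × 62 ≤ 1227 ≤ 14 × 241.

62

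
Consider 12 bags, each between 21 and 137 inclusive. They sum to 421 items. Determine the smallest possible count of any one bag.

21

To make one bag as small as possible, make the other 11 as large as possible.
The other 11 can take up 11 × 137 = 1507 ≥ 421 − 21, so one bag can sit at its floor of 21.
Achievable: one at 21 and the other 11 totalling 400, which fits since 11 × 21 ≤ 400 ≤ 11 × 137.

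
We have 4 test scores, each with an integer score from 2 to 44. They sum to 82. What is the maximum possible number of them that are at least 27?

2

If k of the values are ≥ 27, the total is ≥ 27k + 2(4 − k).
Setting 27k + 2(4 − k) ≤ 82 gives 25k ≤ 74, so k ≤ 2.
k = 2 is achieved by 2 values at 27 and 2 at 2, total 58; add 24 to one value (staying below 27) to reach 82.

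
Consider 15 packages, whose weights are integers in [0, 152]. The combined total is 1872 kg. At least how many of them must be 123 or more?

Each value short of 123 is at most 122, costing at least 152 − 122 = 30 against the maximum total of 2280.
We can afford to lose at most 2280 − 1872 = 408, so at most ⌊408/30⌋ = 13 fall short, and at least 2 are ≥ 123.
Exactly 2 works: 2 values at 152 and 13 at 122 total 1890; lower one of the high values by 18 (still ≥ 123) to hit 1872.

2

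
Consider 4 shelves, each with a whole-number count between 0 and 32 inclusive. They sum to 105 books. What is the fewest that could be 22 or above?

If only k of them are at least 22, the other 4 − k are at most 21, so the total is at most k·32 + (4 − k)·21.
This must reach 105, so k·32 + (4 − k)·21 ≥ 105, giving k ≥ 2.
Exactly 2 works: 2 values at 32 and 2 at 21 total 106; lower one of the high values by 1 (still ≥ 22) to hit 105.

2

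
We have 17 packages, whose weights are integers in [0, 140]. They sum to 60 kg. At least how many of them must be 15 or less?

Each value above 15 is at least 16, contributing at least 16 − 0 = 16 above the floor 0.
The sum exceeds the floor total 0 by 60, so at most ⌊60/16⌋ = 3 exceed 15, and at least 14 are ≤ 15.
Exactly 14 works: 14 values at 0 and 3 at 16 total 48; raise one of the low values by 12 (still ≤ 15) to hit 60.

14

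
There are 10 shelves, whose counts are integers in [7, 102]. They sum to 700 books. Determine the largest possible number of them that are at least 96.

7

If k of the values are ≥ 96, the total is ≥ 96k + 7(10 − k).
Setting 96k + 7(10 − k) ≤ 700 gives 89k ≤ 630, so k ≤ 7.
k = 7 is achieved by 7 values at 96 and 3 at 7, total 693; add 7 to one value (staying below 96) to reach 700.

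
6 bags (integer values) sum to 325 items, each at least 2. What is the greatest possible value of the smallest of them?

54

The 6 values sum to 325, so their minimum is at most ⌊325/6⌋ = 54.
Taking 5 copies of 54 and 1 copy of 55 gives exactly 325, so 54 is attained.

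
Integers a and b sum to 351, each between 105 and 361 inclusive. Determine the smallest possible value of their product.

Since a + b is fixed, pushing one of them to its bound minimizes the product.
At the endpoint a = 105, b = 351 − 105 = 246, so ab = 105 × 246 = 25830.

25830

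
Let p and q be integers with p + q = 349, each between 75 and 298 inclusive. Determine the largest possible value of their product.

30450

With p + q fixed, pq peaks when the two are closest together.
Taking p = 174 and q = 175 (both in [75, 298]) gives pq = 30450.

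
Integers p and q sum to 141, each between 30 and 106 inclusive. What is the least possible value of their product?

3710

Since p + q is fixed, pushing one of them to its bound minimizes the product.
The extreme feasible split is p = 35, q = 106, giving pq = 3710.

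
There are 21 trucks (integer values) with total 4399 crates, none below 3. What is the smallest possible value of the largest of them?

210

Some value must be at least ⌈4399/21⌉ = 210, since 21 × 209 = 4389 < 4399.
Equality holds with 10 values of 210 and 11 values of 209.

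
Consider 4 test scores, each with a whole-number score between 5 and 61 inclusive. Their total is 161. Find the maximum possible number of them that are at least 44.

With k values at 44 or above and the rest at least 5, the sum is at least 20 + 39k.
Since the sum is 161, we need 39k ≤ 141, i.e. k ≤ 3.
k = 3 is achieved by 3 values at 44 and 1 at 5, total 137; add 24 to one value (staying below 44) to reach 161.

3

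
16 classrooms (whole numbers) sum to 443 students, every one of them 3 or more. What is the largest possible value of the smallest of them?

The average is 443/16 < 28, so some value is ≤ 27.
Equality holds with 5 values of 27 and 11 values of 28.

27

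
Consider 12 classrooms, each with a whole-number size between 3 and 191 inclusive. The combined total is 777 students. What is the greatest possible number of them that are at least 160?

4

With k values at 160 or above and the rest at least 3, the sum is at least 36 + 157k.
Since the sum is 777, we need 157k ≤ 741, i.e. k ≤ 4.
k = 4 is achieved by 4 values at 160 and 8 at 3, total 664; add 113 to one value (staying below 160) to reach 777.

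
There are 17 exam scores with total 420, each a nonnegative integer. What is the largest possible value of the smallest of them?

24

The average is 420/17 < 25, so some value is ≤ 24.
Taking 5 copies of 24 and 12 copies of 25 gives exactly 420, so 24 is attained.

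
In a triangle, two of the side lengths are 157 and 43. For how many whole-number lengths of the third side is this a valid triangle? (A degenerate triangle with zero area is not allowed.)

The triangle inequality gives |157 − 43| < c < 157 + 43, i.e. 114 < c < 200.
So c can be any integer from 115 to 199: 85 values.

85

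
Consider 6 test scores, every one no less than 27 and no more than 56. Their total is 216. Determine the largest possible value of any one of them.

To make one score as large as possible, make the other 5 as small as possible.
The other 5 contribute at least 5 × 27 = 135, leaving at most 216 − 135 = 81.
But each score is capped at 56, so the maximum is 56.
Achievable: one at 56 and the other 5 totalling 160, which fits since 5 × 27 ≤ 160 ≤ 5 × 56.

56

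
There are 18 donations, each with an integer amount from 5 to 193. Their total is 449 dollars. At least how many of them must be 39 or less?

If only k of them are at most 39, the other 18 − k are at least 40, so the total is at least (18 − k)·40 + k·5.
This is ≤ 449, so (18 − k)·40 + 5k ≤ 449, which gives k ≥ 8.
Exactly 8 works: 8 values at 5 and 10 at 40 total 440; raise one of the low values by 9 (still ≤ 39) to hit 449.

8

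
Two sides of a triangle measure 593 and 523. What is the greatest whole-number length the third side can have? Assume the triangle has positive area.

1115

The third side must be less than 593 + 523 = 1116.
The largest integer below 1116 is 1115.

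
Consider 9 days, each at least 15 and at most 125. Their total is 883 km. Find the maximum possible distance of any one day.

To make one day as large as possible, make the other 8 as small as possible.
The other 8 contribute at least 8 × 15 = 120, leaving at most 883 − 120 = 763.
But each day is capped at 125, so the maximum is 125.
Achievable: one at 125 and the other 8 totalling 758, which fits since 8 × 15 ≤ 758 ≤ 8 × 125.

125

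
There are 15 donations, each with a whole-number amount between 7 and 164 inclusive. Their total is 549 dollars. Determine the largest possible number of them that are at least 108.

Suppose k of them are at least 108. Those contribute at least 108 each and the other 15 − k at least 7 each.
So the total is at least 108k + 7(15 − k) = 105 + 101k. This must be ≤ 549, giving k ≤ 4.
k = 4 is achieved by 4 values at 108 and 11 at 7, total 509; add 40 to one value (staying below 108) to reach 549.

4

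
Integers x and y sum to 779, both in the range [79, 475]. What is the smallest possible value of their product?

For a fixed sum, xy is smallest when x and y are as far apart as possible.
The extreme feasible split is x = 304, y = 475, giving xy = 144400.

144400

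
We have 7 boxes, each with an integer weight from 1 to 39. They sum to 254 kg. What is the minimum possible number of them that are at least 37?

1

If only k of them are at least 37, the other 7 − k are at most 36, so the total is at most k·39 + (7 − k)·36.
This must reach 254, so k·39 + (7 − k)·36 ≥ 254, giving k ≥ 1.
Exactly 1 works: 1 value at 39 and 6 at 36 total 255; lower one of the high values by 1 (still ≥ 37) to hit 254.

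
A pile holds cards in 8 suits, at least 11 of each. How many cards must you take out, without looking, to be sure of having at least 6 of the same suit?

In the worst case you draw 5 of each of the 8 suits: 8 × 5 = 40.
One more forces 6 of some suit, so 40 + 1 = 41.

41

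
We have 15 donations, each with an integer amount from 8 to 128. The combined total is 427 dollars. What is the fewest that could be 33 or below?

4

Let j be the number exceeding 33. Then the total is ≥ 34·j + 8·(15 − j) = 120 + 26j.
So 26j ≤ 307 and j ≤ 11; hence at least 15 − 11 = 4 are ≤ 33.
Exactly 4 works: 4 values at 8 and 11 at 34 total 406; raise one of the low values by 21 (still ≤ 33) to hit 427.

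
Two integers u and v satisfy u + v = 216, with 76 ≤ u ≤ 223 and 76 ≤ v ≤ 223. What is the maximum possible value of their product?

uv = u(216 − u) is maximized when u is as near 216/2 as the bounds allow.
Taking u = 108 and v = 108 (both in [76, 223]) gives uv = 11664.

11664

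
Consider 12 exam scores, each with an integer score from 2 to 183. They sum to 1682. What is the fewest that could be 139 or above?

Suppose at most 12 − j of them reach 139; then j values are ≤ 138 and the rest ≤ 183.
The total is then ≤ 138·j + 183·(12 − j) = 2196 − 45j. For this to be ≥ 1682 we need j ≤ 11, so at least 12 − 11 = 1 must reach 139.
Exactly 1 works: 1 value at 183 and 11 at 138 total 1701; lower one of the high values by 19 (still ≥ 139) to hit 1682.

1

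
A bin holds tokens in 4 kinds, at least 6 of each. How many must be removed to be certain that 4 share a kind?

13

You could draw 3 of every kind without reaching 4 of any — 12 in all.
One more forces 4 of some kind, so 12 + 1 = 13.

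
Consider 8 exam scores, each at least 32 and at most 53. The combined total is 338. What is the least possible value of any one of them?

32

To make one score as small as possible, make the other 7 as large as possible.
The other 7 can take up 7 × 53 = 371 ≥ 338 − 32, so one score can sit at its floor of 32.
Achievable: one at 32 and the other 7 totalling 306, which fits since 7 × 32 ≤ 306 ≤ 7 × 53.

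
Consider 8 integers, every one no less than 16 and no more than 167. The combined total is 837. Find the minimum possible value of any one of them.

16

To make one integer as small as possible, make the other 7 as large as possible.
The other 7 can take up 7 × 167 = 1169 ≥ 837 − 16, so one integer can sit at its floor of 16.
Achievable: one at 16 and the other 7 totalling 821, which fits since 7 × 16 ≤ 821 ≤ 7 × 167.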